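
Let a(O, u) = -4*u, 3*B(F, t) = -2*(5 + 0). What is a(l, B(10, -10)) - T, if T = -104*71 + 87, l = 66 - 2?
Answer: 21931/3 ≈ 7310.3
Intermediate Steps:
l = 64
B(F, t) = -10/3 (B(F, t) = (-2*(5 + 0))/3 = (-2*5)/3 = (⅓)*(-10) = -10/3)
T = -7297 (T = -7384 + 87 = -7297)
a(l, B(10, -10)) - T = -4*(-10/3) - 1*(-7297) = 40/3 + 7297 = 21931/3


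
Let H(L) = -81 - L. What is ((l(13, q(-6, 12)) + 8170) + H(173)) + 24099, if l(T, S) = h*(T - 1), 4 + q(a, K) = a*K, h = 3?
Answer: 32051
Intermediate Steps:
q(a, K) = -4 + K*a (q(a, K) = -4 + a*K = -4 + K*a)
l(T, S) = -3 + 3*T (l(T, S) = 3*(T - 1) = 3*(-1 + T) = -3 + 3*T)
((l(13, q(-6, 12)) + 8170) + H(173)) + 24099 = (((-3 + 3*13) + 8170) + (-81 - 1*173)) + 24099 = (((-3 + 39) + 8170) + (-81 - 173)) + 24099 = ((36 + 8170) - 254) + 24099 = (8206 - 254) + 24099 = 7952 + 24099 = 32051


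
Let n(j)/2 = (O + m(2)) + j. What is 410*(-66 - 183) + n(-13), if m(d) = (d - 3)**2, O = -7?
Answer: -102128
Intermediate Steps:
m(d) = (-3 + d)**2
n(j) = -12 + 2*j (n(j) = 2*((-7 + (-3 + 2)**2) + j) = 2*((-7 + (-1)**2) + j) = 2*((-7 + 1) + j) = 2*(-6 + j) = -12 + 2*j)
410*(-66 - 183) + n(-13) = 410*(-66 - 183) + (-12 + 2*(-13)) = 410*(-249) + (-12 - 26) = -102090 - 38 = -102128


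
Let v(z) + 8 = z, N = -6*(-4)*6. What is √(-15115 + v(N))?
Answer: I*√14979 ≈ 122.39*I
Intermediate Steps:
N = 144 (N = 24*6 = 144)
v(z) = -8 + z
√(-15115 + v(N)) = √(-15115 + (-8 + 144)) = √(-15115 + 136) = √(-14979) = I*√14979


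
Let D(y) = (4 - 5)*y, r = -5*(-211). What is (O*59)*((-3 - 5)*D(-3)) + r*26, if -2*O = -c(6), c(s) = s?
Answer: 23182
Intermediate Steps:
O = 3 (O = -(-1)*6/2 = -1/2*(-6) = 3)
r = 1055
D(y) = -y
(O*59)*((-3 - 5)*D(-3)) + r*26 = (3*59)*((-3 - 5)*(-1*(-3))) + 1055*26 = 177*(-8*3) + 27430 = 177*(-24) + 27430 = -4248 + 27430 = 23182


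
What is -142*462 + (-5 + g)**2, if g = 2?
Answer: -65595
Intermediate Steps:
-142*462 + (-5 + g)**2 = -142*462 + (-5 + 2)**2 = -65604 + (-3)**2 = -65604 + 9 = -65595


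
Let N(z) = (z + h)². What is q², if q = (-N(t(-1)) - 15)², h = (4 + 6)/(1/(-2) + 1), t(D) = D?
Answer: 19987173376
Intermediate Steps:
h = 20 (h = 10/(-½ + 1) = 10/(½) = 10*2 = 20)
N(z) = (20 + z)² (N(z) = (z + 20)² = (20 + z)²)
q = 141376 (q = (-(20 - 1)² - 15)² = (-1*19² - 15)² = (-1*361 - 15)² = (-361 - 15)² = (-376)² = 141376)
q² = 141376² = 19987173376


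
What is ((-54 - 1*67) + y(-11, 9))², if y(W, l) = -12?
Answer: 17689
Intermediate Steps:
((-54 - 1*67) + y(-11, 9))² = ((-54 - 1*67) - 12)² = ((-54 - 67) - 12)² = (-121 - 12)² = (-133)² = 17689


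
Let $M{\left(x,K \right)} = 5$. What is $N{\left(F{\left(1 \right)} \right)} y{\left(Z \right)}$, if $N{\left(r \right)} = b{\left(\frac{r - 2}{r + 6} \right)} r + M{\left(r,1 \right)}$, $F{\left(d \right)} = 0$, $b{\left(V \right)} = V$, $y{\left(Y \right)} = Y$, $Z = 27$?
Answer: $135$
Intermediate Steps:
$N{\left(r \right)} = 5 + \frac{r \left(-2 + r\right)}{6 + r}$ ($N{\left(r \right)} = \frac{r - 2}{r + 6} r + 5 = \frac{-2 + r}{6 + r} r + 5 = \frac{r \left(-2 + r\right)}{6 + r} + 5 = 5 + \frac{r \left(-2 + r\right)}{6 + r}$)
$N{\left(F{\left(1 \right)} \right)} y{\left(Z \right)} = \frac{30 + 0^{2} + 3 \cdot 0}{6 + 0} \cdot 27 = \frac{30 + 0 + 0}{6} \cdot 27 = \frac{1}{6} \cdot 30 \cdot 27 = 5 \cdot 27 = 135$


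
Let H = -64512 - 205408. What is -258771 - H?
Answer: 11149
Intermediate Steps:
H = -269920
-258771 - H = -258771 - 1*(-269920) = -258771 + 269920 = 11149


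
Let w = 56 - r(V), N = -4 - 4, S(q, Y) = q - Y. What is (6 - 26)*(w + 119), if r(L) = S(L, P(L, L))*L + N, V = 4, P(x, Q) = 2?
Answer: -3500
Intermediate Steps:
N = -8
r(L) = -8 + L*(-2 + L) (r(L) = (L - 1*2)*L - 8 = (L - 2)*L - 8 = (-2 + L)*L - 8 = L*(-2 + L) - 8 = -8 + L*(-2 + L))
w = 56 (w = 56 - (-8 + 4*(-2 + 4)) = 56 - (-8 + 4*2) = 56 - (-8 + 8) = 56 - 1*0 = 56 + 0 = 56)
(6 - 26)*(w + 119) = (6 - 26)*(56 + 119) = -20*175 = -3500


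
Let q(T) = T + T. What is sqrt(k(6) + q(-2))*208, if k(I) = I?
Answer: 208*sqrt(2) ≈ 294.16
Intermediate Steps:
q(T) = 2*T
sqrt(k(6) + q(-2))*208 = sqrt(6 + 2*(-2))*208 = sqrt(6 - 4)*208 = sqrt(2)*208 = 208*sqrt(2)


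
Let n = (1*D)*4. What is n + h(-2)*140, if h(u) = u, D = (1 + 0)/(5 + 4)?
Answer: -2516/9 ≈ -279.56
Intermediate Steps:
D = 1/9 ≈ 0.11111
n = 4/9 (n = (1*(1/9))*4 = (1/9)*4 = 4/9 ≈ 0.44444)
n + h(-2)*140 = 4/9 - 2*140 = 4/9 - 280 = -2516/9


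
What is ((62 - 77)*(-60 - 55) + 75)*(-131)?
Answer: -235800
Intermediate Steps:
((62 - 77)*(-60 - 55) + 75)*(-131) = (-15*(-115) + 75)*(-131) = (1725 + 75)*(-131) = 1800*(-131) = -235800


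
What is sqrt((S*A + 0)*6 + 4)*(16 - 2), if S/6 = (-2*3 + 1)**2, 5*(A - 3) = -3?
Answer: 28*sqrt(541) ≈ 651.26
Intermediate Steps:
A = 12/5 (A = 3 + (1/5)*(-3) = 3 - 3/5 = 12/5 ≈ 2.4000)
S = 150 (S = 6*(-2*3 + 1)**2 = 6*(-6 + 1)**2 = 6*(-5)**2 = 6*25 = 150)
sqrt((S*A + 0)*6 + 4)*(16 - 2) = sqrt((150*(12/5) + 0)*6 + 4)*(16 - 2) = sqrt((360 + 0)*6 + 4)*14 = sqrt(360*6 + 4)*14 = sqrt(2160 + 4)*14 = sqrt(2164)*14 = (2*sqrt(541))*14 = 28*sqrt(541)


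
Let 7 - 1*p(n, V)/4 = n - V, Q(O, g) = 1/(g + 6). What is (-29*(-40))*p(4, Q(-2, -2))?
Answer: 15080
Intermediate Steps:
Q(O, g) = 1/(6 + g)
p(n, V) = 28 - 4*n + 4*V (p(n, V) = 28 - 4*(n - V) = 28 + (-4*n + 4*V) = 28 - 4*n + 4*V)
(-29*(-40))*p(4, Q(-2, -2)) = (-29*(-40))*(28 - 4*4 + 4/(6 - 2)) = 1160*(28 - 16 + 4/4) = 1160*(28 - 16 + 4*(¼)) = 1160*(28 - 16 + 1) = 1160*13 = 15080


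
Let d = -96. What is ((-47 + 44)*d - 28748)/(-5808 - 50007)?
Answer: 5692/11163 ≈ 0.50990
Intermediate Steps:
((-47 + 44)*d - 28748)/(-5808 - 50007) = ((-47 + 44)*(-96) - 28748)/(-5808 - 50007) = (-3*(-96) - 28748)/(-55815) = (288 - 28748)*(-1/55815) = -28460*(-1/55815) = 5692/11163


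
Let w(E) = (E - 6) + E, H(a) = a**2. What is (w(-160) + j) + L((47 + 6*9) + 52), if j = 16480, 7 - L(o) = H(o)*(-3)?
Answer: 86388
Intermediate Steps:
L(o) = 7 + 3*o**2 (L(o) = 7 - o**2*(-3) = 7 - (-3)*o**2 = 7 + 3*o**2)
w(E) = -6 + 2*E (w(E) = (-6 + E) + E = -6 + 2*E)
(w(-160) + j) + L((47 + 6*9) + 52) = ((-6 + 2*(-160)) + 16480) + (7 + 3*((47 + 6*9) + 52)**2) = ((-6 - 320) + 16480) + (7 + 3*((47 + 54) + 52)**2) = (-326 + 16480) + (7 + 3*(101 + 52)**2) = 16154 + (7 + 3*153**2) = 16154 + (7 + 3*23409) = 16154 + (7 + 70227) = 16154 + 70234 = 86388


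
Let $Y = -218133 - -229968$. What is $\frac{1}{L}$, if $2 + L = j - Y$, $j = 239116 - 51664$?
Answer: $\frac{1}{175615} \approx 5.6943 \cdot 10^{-6}$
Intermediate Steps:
$j = 187452$ ($j = 239116 - 51664 = 187452$)
$Y = 11835$ ($Y = -218133 + 229968 = 11835$)
$L = 175615$ ($L = -2 + \left(187452 - 11835\right) = -2 + 175617 = 175615$)
$\frac{1}{L} = \frac{1}{175615}$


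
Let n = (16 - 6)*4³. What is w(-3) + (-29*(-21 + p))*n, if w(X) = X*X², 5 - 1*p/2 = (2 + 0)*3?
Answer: 426853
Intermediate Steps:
p = -2 (p = 10 - 2*(2 + 0)*3 = 10 - 4*3 = 10 - 2*6 = 10 - 12 = -2)
w(X) = X³
n = 640 (n = 10*64 = 640)
w(-3) + (-29*(-21 + p))*n = (-3)³ - 29*(-21 - 2)*640 = -27 - 29*(-23)*640 = -27 + 667*640 = -27 + 426880 = 426853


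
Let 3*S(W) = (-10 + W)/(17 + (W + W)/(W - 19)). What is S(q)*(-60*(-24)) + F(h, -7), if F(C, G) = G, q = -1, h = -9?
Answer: -17999/57 ≈ -315.77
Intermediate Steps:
S(W) = (-10 + W)/(3*(17 + 2*W/(-19 + W))) (S(W) = ((-10 + W)/(17 + (W + W)/(W - 19)))/3 = ((-10 + W)/(17 + (2*W)/(-19 + W)))/3 = ((-10 + W)/(17 + 2*W/(-19 + W)))/3 = (-10 + W)/(3*(17 + 2*W/(-19 + W))))
S(q)*(-60*(-24)) + F(h, -7) = ((190 + (-1)² - 29*(-1))/(57*(-17 - 1)))*(-60*(-24)) - 7 = ((1/57)*(190 + 1 + 29)/(-18))*1440 - 7 = ((1/57)*(-1/18)*220)*1440 - 7 = -110/513*1440 - 7 = -17600/57 - 7 = -17999/57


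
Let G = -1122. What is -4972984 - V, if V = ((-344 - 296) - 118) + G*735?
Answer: -4147556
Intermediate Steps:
V = -825428 (V = ((-344 - 296) - 118) - 1122*735 = (-640 - 118) - 824670 = -758 - 824670 = -825428)
-4972984 - V = -4972984 - 1*(-825428) = -4972984 + 825428 = -4147556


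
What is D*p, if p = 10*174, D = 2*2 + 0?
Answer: 6960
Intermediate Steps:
D = 4 (D = 4 + 0 = 4)
p = 1740
D*p = 4*1740 = 6960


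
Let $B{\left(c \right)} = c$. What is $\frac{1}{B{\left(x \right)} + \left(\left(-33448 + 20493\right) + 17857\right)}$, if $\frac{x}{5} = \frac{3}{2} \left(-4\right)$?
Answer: $\frac{1}{4872} \approx 0.00020525$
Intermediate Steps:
$x = -30$ ($x = 5 \cdot \frac{3}{2} \left(-4\right) = 5 \left(-6\right) = -30$)
$\frac{1}{B{\left(x \right)} + \left(\left(-33448 + 20493\right) + 17857\right)} = \frac{1}{-30 + \left(\left(-33448 + 20493\right) + 17857\right)} = \frac{1}{-30 + \left(-12955 + 17857\right)} = \frac{1}{-30 + 4902} = \frac{1}{4872}$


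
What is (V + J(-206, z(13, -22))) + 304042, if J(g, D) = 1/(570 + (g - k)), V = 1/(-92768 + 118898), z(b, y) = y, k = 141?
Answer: 1771649719933/5826990 ≈ 3.0404e+5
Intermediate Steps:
V = 1/26130 ≈ 3.8270e-5
J(g, D) = 1/(429 + g) (J(g, D) = 1/(570 + (g - 1*141)) = 1/(570 + (g - 141)) = 1/(570 + (-141 + g)) = 1/(429 + g))
(V + J(-206, z(13, -22))) + 304042 = (1/26130 + 1/(429 - 206)) + 304042 = (1/26130 + 1/223) + 304042 = 26353/5826990 + 304042 = 1771649719933/5826990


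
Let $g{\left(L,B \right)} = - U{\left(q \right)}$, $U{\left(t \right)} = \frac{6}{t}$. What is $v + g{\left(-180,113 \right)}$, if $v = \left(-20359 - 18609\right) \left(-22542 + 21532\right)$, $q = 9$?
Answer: $\frac{118073038}{3} \approx 3.9358 \cdot 10^{7}$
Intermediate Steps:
$v = 39357680$ ($v = \left(-38968\right) \left(-1010\right) = 39357680$)
$g{\left(L,B \right)} = - \frac{2}{3}$ ($g{\left(L,B \right)} = - \frac{6}{9} = \left(-1\right) \frac{2}{3} = - \frac{2}{3}$)
$v + g{\left(-180,113 \right)} = 39357680 - \frac{2}{3} = \frac{118073038}{3}$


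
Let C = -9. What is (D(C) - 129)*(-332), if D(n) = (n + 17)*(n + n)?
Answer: 90636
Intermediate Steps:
D(n) = 2*n*(17 + n) (D(n) = (17 + n)*(2*n) = 2*n*(17 + n))
(D(C) - 129)*(-332) = (2*(-9)*(17 - 9) - 129)*(-332) = (2*(-9)*8 - 129)*(-332) = (-144 - 129)*(-332) = -273*(-332) = 90636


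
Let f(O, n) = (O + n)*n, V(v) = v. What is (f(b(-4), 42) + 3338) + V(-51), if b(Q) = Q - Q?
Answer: 5051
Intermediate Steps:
b(Q) = 0
f(O, n) = n*(O + n)
(f(b(-4), 42) + 3338) + V(-51) = (42*(0 + 42) + 3338) - 51 = (42*42 + 3338) - 51 = (1764 + 3338) - 51 = 5102 - 51 = 5051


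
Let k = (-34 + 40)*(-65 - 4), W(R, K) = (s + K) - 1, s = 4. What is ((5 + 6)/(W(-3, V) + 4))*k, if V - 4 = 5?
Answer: -2277/8 ≈ -284.63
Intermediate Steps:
V = 9 (V = 4 + 5 = 9)
W(R, K) = 3 + K (W(R, K) = (4 + K) - 1 = 3 + K)
k = -414 (k = 6*(-69) = -414)
((5 + 6)/(W(-3, V) + 4))*k = ((5 + 6)/((3 + 9) + 4))*(-414) = (11/(12 + 4))*(-414) = (11/16)*(-414) = -2277/8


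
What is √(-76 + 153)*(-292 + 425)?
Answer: 133*√77 ≈ 1167.1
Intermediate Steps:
√(-76 + 153)*(-292 + 425) = √77*133 = 133*√77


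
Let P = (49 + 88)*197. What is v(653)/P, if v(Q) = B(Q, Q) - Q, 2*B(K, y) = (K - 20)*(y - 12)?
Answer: 404447/53978 ≈ 7.4928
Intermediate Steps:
B(K, y) = (-20 + K)*(-12 + y)/2 (B(K, y) = ((K - 20)*(y - 12))/2 = ((-20 + K)*(-12 + y))/2 = (-20 + K)*(-12 + y)/2)
v(Q) = 120 + Q**2/2 - 17*Q (v(Q) = (120 - 10*Q - 6*Q + Q*Q/2) - Q = (120 - 10*Q - 6*Q + Q**2/2) - Q = (120 + Q**2/2 - 16*Q) - Q = 120 + Q**2/2 - 17*Q)
P = 26989 (P = 137*197 = 26989)
v(653)/P = (120 + (1/2)*653**2 - 17*653)/26989 = (120 + (1/2)*426409 - 11101)*(1/26989) = (120 + 426409/2 - 11101)*(1/26989) = (404447/2)*(1/26989) = 404447/53978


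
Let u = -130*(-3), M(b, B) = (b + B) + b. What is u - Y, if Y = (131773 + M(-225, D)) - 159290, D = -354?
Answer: 28711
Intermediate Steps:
M(b, B) = B + 2*b (M(b, B) = (B + b) + b = B + 2*b)
u = 390
Y = -28321 (Y = (131773 + (-354 + 2*(-225))) - 159290 = (131773 + (-354 - 450)) - 159290 = (131773 - 804) - 159290 = 130969 - 159290 = -28321)
u - Y = 390 - 1*(-28321) = 390 + 28321 = 28711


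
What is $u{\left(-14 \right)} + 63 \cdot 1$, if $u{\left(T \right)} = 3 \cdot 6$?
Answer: $81$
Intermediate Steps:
$u{\left(T \right)} = 18$
$u{\left(-14 \right)} + 63 \cdot 1 = 18 + 63 \cdot 1 = 18 + 63 = 81$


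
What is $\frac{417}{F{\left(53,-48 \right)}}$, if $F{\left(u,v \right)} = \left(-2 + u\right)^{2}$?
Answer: $\frac{139}{867} \approx 0.16032$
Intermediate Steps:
$\frac{417}{F{\left(53,-48 \right)}} = \frac{417}{\left(-2 + 53\right)^{2}} = \frac{417}{51^{2}} = \frac{417}{2601} = 417 \cdot \frac{1}{2601} = \frac{139}{867}$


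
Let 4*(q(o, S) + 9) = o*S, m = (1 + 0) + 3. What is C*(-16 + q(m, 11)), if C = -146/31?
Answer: 2044/31 ≈ 65.935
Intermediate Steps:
m = 4 (m = 1 + 3 = 4)
C = -146/31 (C = -146*1/31 = -146/31 ≈ -4.7097)
q(o, S) = -9 + S*o/4 (q(o, S) = -9 + (o*S)/4 = -9 + (S*o)/4 = -9 + S*o/4)
C*(-16 + q(m, 11)) = -146*(-16 + (-9 + (1/4)*11*4))/31 = -146*(-16 + (-9 + 11))/31 = -146*(-16 + 2)/31 = -146/31*(-14) = 2044/31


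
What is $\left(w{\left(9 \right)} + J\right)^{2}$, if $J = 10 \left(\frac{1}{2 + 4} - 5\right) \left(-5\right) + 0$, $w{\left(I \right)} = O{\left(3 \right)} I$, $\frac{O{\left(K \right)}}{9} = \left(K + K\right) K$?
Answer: $\frac{25999801}{9} \approx 2.8889 \cdot 10^{6}$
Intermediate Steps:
$O{\left(K \right)} = 18 K^{2}$ ($O{\left(K \right)} = 9 \left(K + K\right) K = 9 \cdot 2 K K = 9 \cdot 2 K^{2} = 18 K^{2}$)
$w{\left(I \right)} = 162 I$ ($w{\left(I \right)} = 18 \cdot 3^{2} I = 18 \cdot 9 I = 162 I$)
$J = \frac{725}{3}$ ($J = 10 \left(\frac{1}{6} - 5\right) \left(-5\right) + 0 = 10 \left(\left(- \frac{29}{6}\right) \left(-5\right)\right) + 0 = 10 \cdot \frac{145}{6} + 0 = \frac{725}{3} + 0 = \frac{725}{3} \approx 241.67$)
$\left(w{\left(9 \right)} + J\right)^{2} = \left(162 \cdot 9 + \frac{725}{3}\right)^{2} = \left(1458 + \frac{725}{3}\right)^{2} = \left(\frac{5099}{3}\right)^{2} = \frac{25999801}{9}$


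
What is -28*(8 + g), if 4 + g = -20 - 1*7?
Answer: 644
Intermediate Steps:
g = -31 (g = -4 + (-20 - 1*7) = -4 + (-20 - 7) = -4 - 27 = -31)
-28*(8 + g) = -28*(8 - 31) = -28*(-23) = 644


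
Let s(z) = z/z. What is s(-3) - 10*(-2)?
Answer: 21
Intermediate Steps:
s(z) = 1
s(-3) - 10*(-2) = 1 - 10*(-2) = 1 + 20 = 21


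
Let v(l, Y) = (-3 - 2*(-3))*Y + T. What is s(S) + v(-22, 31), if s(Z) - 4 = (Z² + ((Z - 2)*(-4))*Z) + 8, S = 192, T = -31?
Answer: -108982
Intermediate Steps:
s(Z) = 12 + Z² + Z*(8 - 4*Z) (s(Z) = 4 + ((Z² + ((Z - 2)*(-4))*Z) + 8) = 4 + ((Z² + ((-2 + Z)*(-4))*Z) + 8) = 4 + ((Z² + (8 - 4*Z)*Z) + 8) = 4 + ((Z² + Z*(8 - 4*Z)) + 8) = 4 + (8 + Z² + Z*(8 - 4*Z)) = 12 + Z² + Z*(8 - 4*Z))
v(l, Y) = -31 + 3*Y (v(l, Y) = (-3 - 2*(-3))*Y - 31 = (-3 + 6)*Y - 31 = 3*Y - 31 = -31 + 3*Y)
s(S) + v(-22, 31) = (12 - 3*192² + 8*192) + (-31 + 3*31) = (12 - 3*36864 + 1536) + (-31 + 93) = (12 - 110592 + 1536) + 62 = -109044 + 62 = -108982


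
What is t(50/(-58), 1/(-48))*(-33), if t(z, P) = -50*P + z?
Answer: -1375/232 ≈ -5.9267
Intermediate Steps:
t(z, P) = z - 50*P
t(50/(-58), 1/(-48))*(-33) = (50/(-58) - 50/(-48))*(-33) = (50*(-1/58) - 50*(-1/48))*(-33) = (-25/29 + 25/24)*(-33) = (125/696)*(-33) = -1375/232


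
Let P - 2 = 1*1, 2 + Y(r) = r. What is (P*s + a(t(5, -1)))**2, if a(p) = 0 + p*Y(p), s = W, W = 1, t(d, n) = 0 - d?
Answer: 1444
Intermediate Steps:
Y(r) = -2 + r
t(d, n) = -d
s = 1
P = 3 (P = 2 + 1*1 = 2 + 1 = 3)
a(p) = p*(-2 + p) (a(p) = 0 + p*(-2 + p) = p*(-2 + p))
(P*s + a(t(5, -1)))**2 = (3*1 + (-1*5)*(-2 - 1*5))**2 = (3 - 5*(-2 - 5))**2 = (3 - 5*(-7))**2 = (3 + 35)**2 = 38**2 = 1444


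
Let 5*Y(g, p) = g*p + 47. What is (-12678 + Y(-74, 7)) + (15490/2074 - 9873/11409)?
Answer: -251719120831/19718555 ≈ -12766.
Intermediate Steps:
Y(g, p) = 47/5 + g*p/5 (Y(g, p) = (g*p + 47)/5 = (47 + g*p)/5 = 47/5 + g*p/5)
(-12678 + Y(-74, 7)) + (15490/2074 - 9873/11409) = (-12678 + (47/5 + (1/5)*(-74)*7)) + (15490/2074 - 9873/11409) = (-12678 + (47/5 - 518/5)) + (15490*(1/2074) - 9873*1/11409) = (-12678 - 471/5) + (7745/1037 - 3291/3803) = -63861/5 + 26041468/3943711 = -251719120831/19718555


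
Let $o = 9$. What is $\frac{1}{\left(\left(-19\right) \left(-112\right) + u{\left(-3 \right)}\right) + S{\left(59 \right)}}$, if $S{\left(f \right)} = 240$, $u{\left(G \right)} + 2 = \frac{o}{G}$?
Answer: $\frac{1}{2363} \approx 0.00042319$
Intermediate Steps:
$u{\left(G \right)} = -2 + \frac{9}{G}$
$\frac{1}{\left(\left(-19\right) \left(-112\right) + u{\left(-3 \right)}\right) + S{\left(59 \right)}} = \frac{1}{\left(\left(-19\right) \left(-112\right) + \left(-2 + \frac{9}{-3}\right)\right) + 240} = \frac{1}{\left(2128 + \left(-2 + 9 \left(- \frac{1}{3}\right)\right)\right) + 240} = \frac{1}{\left(2128 - 5\right) + 240} = \frac{1}{2123 + 240} = \frac{1}{2363}$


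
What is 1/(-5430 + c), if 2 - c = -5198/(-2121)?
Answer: -2121/11517986 ≈ -0.00018415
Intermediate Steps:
c = -956/2121 (c = 2 - (-5198)/(-2121) = 2 - (-5198)*(-1)/2121 = 2 - 1*5198/2121 = 2 - 5198/2121 = -956/2121 ≈ -0.45073)
1/(-5430 + c) = 1/(-5430 - 956/2121) = 1/(-11517986/2121) = -2121/11517986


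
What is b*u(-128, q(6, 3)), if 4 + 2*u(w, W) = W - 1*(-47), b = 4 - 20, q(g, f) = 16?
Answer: -472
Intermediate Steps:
b = -16
u(w, W) = 43/2 + W/2 (u(w, W) = -2 + (W - 1*(-47))/2 = -2 + (W + 47)/2 = -2 + (47 + W)/2 = -2 + (47/2 + W/2) = 43/2 + W/2)
b*u(-128, q(6, 3)) = -16*(43/2 + (½)*16) = -16*(43/2 + 8) = -16*59/2 = -472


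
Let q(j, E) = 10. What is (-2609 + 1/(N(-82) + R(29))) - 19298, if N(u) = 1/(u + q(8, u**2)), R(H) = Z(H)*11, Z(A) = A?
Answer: -503137997/22967 ≈ -21907.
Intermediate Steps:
R(H) = 11*H (R(H) = H*11 = 11*H)
N(u) = 1/(10 + u) (N(u) = 1/(u + 10) = 1/(10 + u))
(-2609 + 1/(N(-82) + R(29))) - 19298 = (-2609 + 1/(1/(10 - 82) + 11*29)) - 19298 = (-2609 + 1/(1/(-72) + 319)) - 19298 = (-2609 + 1/(-1/72 + 319)) - 19298 = (-2609 + 1/(22967/72)) - 19298 = (-2609 + 72/22967) - 19298 = -59920831/22967 - 19298 = -503137997/22967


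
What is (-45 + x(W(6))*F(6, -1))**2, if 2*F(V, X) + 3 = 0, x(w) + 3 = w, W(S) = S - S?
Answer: 6561/4 ≈ 1640.3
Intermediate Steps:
W(S) = 0
x(w) = -3 + w
F(V, X) = -3/2 (F(V, X) = -3/2 + (1/2)*0 = -3/2 + 0 = -3/2)
(-45 + x(W(6))*F(6, -1))**2 = (-45 + (-3 + 0)*(-3/2))**2 = (-45 - 3*(-3/2))**2 = (-45 + 9/2)**2 = (-81/2)**2 = 6561/4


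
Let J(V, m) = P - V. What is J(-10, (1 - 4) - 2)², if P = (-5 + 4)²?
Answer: 121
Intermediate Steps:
P = 1 (P = (-1)² = 1)
J(V, m) = 1 - V
J(-10, (1 - 4) - 2)² = (1 - 1*(-10))² = (1 + 10)² = 11² = 121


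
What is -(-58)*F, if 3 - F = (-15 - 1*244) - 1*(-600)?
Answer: -19604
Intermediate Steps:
F = -338 (F = 3 - ((-15 - 1*244) - 1*(-600)) = 3 - ((-15 - 244) + 600) = 3 - (-259 + 600) = 3 - 1*341 = 3 - 341 = -338)
-(-58)*F = -(-58)*(-338) = -58*338 = -19604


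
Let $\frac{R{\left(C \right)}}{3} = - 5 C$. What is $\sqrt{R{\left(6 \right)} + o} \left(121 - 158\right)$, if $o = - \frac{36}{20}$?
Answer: $- \frac{111 i \sqrt{255}}{5} \approx - 354.51 i$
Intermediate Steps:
$o = - \frac{9}{5}$ ($o = \left(-36\right) \frac{1}{20} = - \frac{9}{5} \approx -1.8$)
$R{\left(C \right)} = - 15 C$ ($R{\left(C \right)} = 3 \left(- 5 C\right) = - 15 C$)
$\sqrt{R{\left(6 \right)} + o} \left(121 - 158\right) = \sqrt{\left(-15\right) 6 - \frac{9}{5}} \left(121 - 158\right) = \sqrt{-90 - \frac{9}{5}} \left(-37\right) = \sqrt{- \frac{459}{5}} \left(-37\right) = \frac{3 i \sqrt{255}}{5} \left(-37\right) = - \frac{111 i \sqrt{255}}{5}$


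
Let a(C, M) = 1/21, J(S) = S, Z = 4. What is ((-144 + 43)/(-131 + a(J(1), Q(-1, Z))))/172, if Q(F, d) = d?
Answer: 2121/473000 ≈ 0.0044841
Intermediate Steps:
a(C, M) = 1/21
((-144 + 43)/(-131 + a(J(1), Q(-1, Z))))/172 = ((-144 + 43)/(-131 + 1/21))/172 = -101/(-2750/21)*(1/172) = -101*(-21/2750)*(1/172) = (2121/2750)*(1/172) = 2121/473000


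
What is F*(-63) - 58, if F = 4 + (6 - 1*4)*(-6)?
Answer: 446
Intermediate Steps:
F = -8 (F = 4 + (6 - 4)*(-6) = 4 + 2*(-6) = 4 - 12 = -8)
F*(-63) - 58 = -8*(-63) - 58 = 504 - 58 = 446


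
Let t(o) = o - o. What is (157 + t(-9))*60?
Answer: 9420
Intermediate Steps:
t(o) = 0
(157 + t(-9))*60 = (157 + 0)*60 = 157*60 = 9420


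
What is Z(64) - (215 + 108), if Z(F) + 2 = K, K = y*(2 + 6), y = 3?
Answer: -301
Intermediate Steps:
K = 24 (K = 3*(2 + 6) = 3*8 = 24)
Z(F) = 22 (Z(F) = -2 + 24 = 22)
Z(64) - (215 + 108) = 22 - (215 + 108) = 22 - 1*323 = 22 - 323 = -301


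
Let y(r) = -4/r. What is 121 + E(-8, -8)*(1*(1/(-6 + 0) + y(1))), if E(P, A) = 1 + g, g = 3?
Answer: 313/3 ≈ 104.33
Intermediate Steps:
E(P, A) = 4 (E(P, A) = 1 + 3 = 4)
121 + E(-8, -8)*(1*(1/(-6 + 0) + y(1))) = 121 + 4*(1*(1/(-6 + 0) - 4/1)) = 121 + 4*(1*(1/(-6) - 4*1)) = 121 + 4*(1*(-⅙ - 4)) = 121 + 4*(1*(-25/6)) = 121 + 4*(-25/6) = 121 - 50/3 = 313/3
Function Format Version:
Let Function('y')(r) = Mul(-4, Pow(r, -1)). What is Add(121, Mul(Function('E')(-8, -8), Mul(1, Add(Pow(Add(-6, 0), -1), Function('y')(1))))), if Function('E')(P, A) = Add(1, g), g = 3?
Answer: Rational(313, 3) ≈ 104.33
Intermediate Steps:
Function('E')(P, A) = 4 (Function('E')(P, A) = Add(1, 3) = 4)
Add(121, Mul(Function('E')(-8, -8), Mul(1, Add(Pow(Add(-6, 0), -1), Function('y')(1))))) = Add(121, Mul(4, Mul(1, Add(Pow(Add(-6, 0), -1), Mul(-4, Pow(1, -1)))))) = Add(121, Mul(4, Mul(1, Add(Pow(-6, -1), Mul(-4, 1))))) = Add(121, Mul(4, Mul(1, Add(Rational(-1, 6), -4)))) = Add(121, Mul(4, Mul(1, Rational(-25, 6)))) = Add(121, Mul(4, Rational(-25, 6))) = Add(121, Rational(-50, 3)) = Rational(313, 3)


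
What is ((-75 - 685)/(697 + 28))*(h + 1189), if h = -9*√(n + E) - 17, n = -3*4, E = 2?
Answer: -178144/145 + 1368*I*√10/145 ≈ -1228.6 + 29.834*I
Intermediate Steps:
n = -12
h = -17 - 9*I*√10 (h = -9*√(-12 + 2) - 17 = -9*I*√10 - 17 = -17 - 9*I*√10 ≈ -17.0 - 28.461*I)
((-75 - 685)/(697 + 28))*(h + 1189) = ((-75 - 685)/(697 + 28))*((-17 - 9*I*√10) + 1189) = (-760/725)*(1172 - 9*I*√10) = (-760*1/725)*(1172 - 9*I*√10) = -152*(1172 - 9*I*√10)/145 = -178144/145 + 1368*I*√10/145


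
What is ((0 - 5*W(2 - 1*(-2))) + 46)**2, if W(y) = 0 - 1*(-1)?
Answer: 1681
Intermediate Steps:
W(y) = 1 (W(y) = 0 + 1 = 1)
((0 - 5*W(2 - 1*(-2))) + 46)**2 = ((0 - 5*1) + 46)**2 = ((0 - 5) + 46)**2 = (-5 + 46)**2 = 41**2 = 1681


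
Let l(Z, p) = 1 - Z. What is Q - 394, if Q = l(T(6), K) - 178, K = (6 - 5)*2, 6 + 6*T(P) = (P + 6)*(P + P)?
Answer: -594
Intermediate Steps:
T(P) = -1 + P*(6 + P)/3 (T(P) = -1 + ((P + 6)*(P + P))/6 = -1 + ((6 + P)*(2*P))/6 = -1 + (2*P*(6 + P))/6 = -1 + P*(6 + P)/3)
K = 2 (K = 1*2 = 2)
Q = -200 (Q = (1 - (-1 + 2*6 + (1/3)*6**2)) - 178 = (1 - (-1 + 12 + (1/3)*36)) - 178 = (1 - (-1 + 12 + 12)) - 178 = (1 - 1*23) - 178 = (1 - 23) - 178 = -22 - 178 = -200)
Q - 394 = -200 - 394 = -594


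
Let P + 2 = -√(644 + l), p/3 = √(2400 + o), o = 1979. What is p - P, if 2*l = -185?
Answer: 2 + √2206/2 + 3*√4379 ≈ 224.01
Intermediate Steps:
l = -185/2 (l = (½)*(-185) = -185/2 ≈ -92.500)
p = 3*√4379 (p = 3*√(2400 + 1979) = 3*√4379 ≈ 198.52)
P = -2 - √2206/2 (P = -2 - √(644 - 185/2) = -2 - √(1103/2) = -2 - √2206/2 ≈ -25.484)
p - P = 3*√4379 - (-2 - √2206/2) = 3*√4379 + (2 + √2206/2) = 2 + √2206/2 + 3*√4379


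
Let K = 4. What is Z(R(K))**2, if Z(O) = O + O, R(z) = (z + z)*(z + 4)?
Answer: 16384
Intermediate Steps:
R(z) = 2*z*(4 + z) (R(z) = (2*z)*(4 + z) = 2*z*(4 + z))
Z(O) = 2*O
Z(R(K))**2 = (2*(2*4*(4 + 4)))**2 = (2*(2*4*8))**2 = (2*64)**2 = 128**2 = 16384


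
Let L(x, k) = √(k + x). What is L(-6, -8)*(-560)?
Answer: -560*I*√14 ≈ -2095.3*I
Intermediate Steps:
L(-6, -8)*(-560) = √(-8 - 6)*(-560) = √(-14)*(-560) = (I*√14)*(-560) = -560*I*√14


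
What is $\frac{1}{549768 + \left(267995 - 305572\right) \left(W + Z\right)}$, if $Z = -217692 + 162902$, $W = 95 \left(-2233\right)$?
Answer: $\frac{1}{10030790493} \approx 9.9693 \cdot 10^{-11}$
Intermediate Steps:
$W = -212135$
$Z = -54790$
$\frac{1}{549768 + \left(267995 - 305572\right) \left(W + Z\right)} = \frac{1}{549768 + \left(267995 - 305572\right) \left(-212135 - 54790\right)} = \frac{1}{549768 - -10030240725} = \frac{1}{549768 + 10030240725} = \frac{1}{10030790493}$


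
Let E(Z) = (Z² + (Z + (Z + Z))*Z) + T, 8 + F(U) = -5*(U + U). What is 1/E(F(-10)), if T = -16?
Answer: 1/33840 ≈ 2.9551e-5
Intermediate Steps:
F(U) = -8 - 10*U (F(U) = -8 - 5*(U + U) = -8 - 10*U)
E(Z) = -16 + 4*Z² (E(Z) = (Z² + (Z + (Z + Z))*Z) - 16 = (Z² + (Z + 2*Z)*Z) - 16 = (Z² + (3*Z)*Z) - 16 = (Z² + 3*Z²) - 16 = 4*Z² - 16 = -16 + 4*Z²)
1/E(F(-10)) = 1/(-16 + 4*(-8 - 10*(-10))²) = 1/(-16 + 4*(-8 + 100)²) = 1/(-16 + 4*92²) = 1/(-16 + 4*8464) = 1/(-16 + 33856) = 1/33840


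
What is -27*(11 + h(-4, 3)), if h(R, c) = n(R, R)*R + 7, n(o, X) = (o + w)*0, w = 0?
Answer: -486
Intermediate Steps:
n(o, X) = 0 (n(o, X) = (o + 0)*0 = o*0 = 0)
h(R, c) = 7 (h(R, c) = 0*R + 7 = 0 + 7 = 7)
-27*(11 + h(-4, 3)) = -27*(11 + 7) = -27*18 = -486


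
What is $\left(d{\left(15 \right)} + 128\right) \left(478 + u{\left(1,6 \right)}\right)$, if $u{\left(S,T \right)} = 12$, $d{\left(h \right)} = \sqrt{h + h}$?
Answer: $62720 + 490 \sqrt{30} \approx 65404.0$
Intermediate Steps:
$d{\left(h \right)} = \sqrt{2} \sqrt{h}$ ($d{\left(h \right)} = \sqrt{2 h} = \sqrt{2} \sqrt{h}$)
$\left(d{\left(15 \right)} + 128\right) \left(478 + u{\left(1,6 \right)}\right) = \left(\sqrt{2} \sqrt{15} + 128\right) \left(478 + 12\right) = \left(\sqrt{30} + 128\right) 490 = \left(128 + \sqrt{30}\right) 490 = 62720 + 490 \sqrt{30}$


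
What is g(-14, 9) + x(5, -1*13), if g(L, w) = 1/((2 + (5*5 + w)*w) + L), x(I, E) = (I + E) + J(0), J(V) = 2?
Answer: -1763/294 ≈ -5.9966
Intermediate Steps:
x(I, E) = 2 + E + I (x(I, E) = (I + E) + 2 = (E + I) + 2 = 2 + E + I)
g(L, w) = 1/(2 + L + w*(25 + w)) (g(L, w) = 1/((2 + (25 + w)*w) + L) = 1/((2 + w*(25 + w)) + L) = 1/(2 + L + w*(25 + w)))
g(-14, 9) + x(5, -1*13) = 1/(2 - 14 + 9² + 25*9) + (2 - 1*13 + 5) = 1/(2 - 14 + 81 + 225) + (2 - 13 + 5) = 1/294 - 6 = -1763/294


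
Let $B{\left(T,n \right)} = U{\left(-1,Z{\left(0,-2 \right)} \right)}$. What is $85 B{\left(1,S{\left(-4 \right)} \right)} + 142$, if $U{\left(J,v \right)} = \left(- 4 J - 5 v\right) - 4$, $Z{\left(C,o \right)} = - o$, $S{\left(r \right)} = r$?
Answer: $-708$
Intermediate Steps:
$U{\left(J,v \right)} = -4 - 5 v - 4 J$ ($U{\left(J,v \right)} = \left(- 5 v - 4 J\right) - 4 = -4 - 5 v - 4 J$)
$B{\left(T,n \right)} = -10$ ($B{\left(T,n \right)} = -4 - 5 \left(\left(-1\right) \left(-2\right)\right) - -4 = -4 - 10 + 4 = -10$)
$85 B{\left(1,S{\left(-4 \right)} \right)} + 142 = 85 \left(-10\right) + 142 = -850 + 142 = -708$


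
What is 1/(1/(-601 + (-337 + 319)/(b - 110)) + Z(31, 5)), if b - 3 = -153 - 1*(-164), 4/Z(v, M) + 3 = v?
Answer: 67291/9501 ≈ 7.0825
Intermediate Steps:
Z(v, M) = 4/(-3 + v)
b = 14 (b = 3 + (-153 - 1*(-164)) = 3 + (-153 + 164) = 3 + 11 = 14)
1/(1/(-601 + (-337 + 319)/(b - 110)) + Z(31, 5)) = 1/(1/(-601 + (-337 + 319)/(14 - 110)) + 4/(-3 + 31)) = 1/(1/(-601 - 18/(-96)) + 4/28) = 1/(1/(-601 - 18*(-1/96)) + 4*(1/28)) = 1/(1/(-601 + 3/16) + ⅐) = 1/(1/(-9613/16) + ⅐) = 1/(-16/9613 + ⅐) = 1/(9501/67291) = 67291/9501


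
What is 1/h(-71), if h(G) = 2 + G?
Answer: -1/69 ≈ -0.014493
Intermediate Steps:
1/h(-71) = 1/(2 - 71) = 1/(-69) = -1/69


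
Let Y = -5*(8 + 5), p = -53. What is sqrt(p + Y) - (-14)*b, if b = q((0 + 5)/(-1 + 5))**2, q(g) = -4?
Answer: 224 + I*sqrt(118) ≈ 224.0 + 10.863*I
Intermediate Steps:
Y = -65 (Y = -5*13 = -65)
b = 16 (b = (-4)**2 = 16)
sqrt(p + Y) - (-14)*b = sqrt(-53 - 65) - (-14)*16 = sqrt(-118) - 1*(-224) = I*sqrt(118) + 224 = 224 + I*sqrt(118)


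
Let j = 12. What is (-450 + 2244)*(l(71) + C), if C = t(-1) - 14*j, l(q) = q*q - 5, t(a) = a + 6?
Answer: 8742162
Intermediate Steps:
t(a) = 6 + a
l(q) = -5 + q² (l(q) = q² - 5 = -5 + q²)
C = -163 (C = (6 - 1) - 14*12 = 5 - 168 = -163)
(-450 + 2244)*(l(71) + C) = (-450 + 2244)*((-5 + 71²) - 163) = 1794*((-5 + 5041) - 163) = 1794*(5036 - 163) = 1794*4873 = 8742162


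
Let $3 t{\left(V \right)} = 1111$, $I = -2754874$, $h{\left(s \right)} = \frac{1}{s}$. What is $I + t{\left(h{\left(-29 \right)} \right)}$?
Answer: $- \frac{8263511}{3} \approx -2.7545 \cdot 10^{6}$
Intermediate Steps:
$t{\left(V \right)} = \frac{1111}{3}$ ($t{\left(V \right)} = \frac{1}{3} \cdot 1111 = \frac{1111}{3}$)
$I + t{\left(h{\left(-29 \right)} \right)} = -2754874 + \frac{1111}{3} = - \frac{8263511}{3}$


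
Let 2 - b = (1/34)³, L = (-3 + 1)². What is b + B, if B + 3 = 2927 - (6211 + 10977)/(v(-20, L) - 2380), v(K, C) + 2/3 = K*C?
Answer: 425491265301/145071064 ≈ 2933.0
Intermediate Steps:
L = 4 (L = (-2)² = 4)
v(K, C) = -⅔ + C*K (v(K, C) = -⅔ + K*C = -⅔ + C*K)
b = 78607/39304 (b = 2 - (1/34)³ = 2 - 1*1/39304 = 2 - 1/39304 = 78607/39304 ≈ 2.0000)
B = 10818266/3691 (B = -3 + (2927 - (6211 + 10977)/((-⅔ + 4*(-20)) - 2380)) = -3 + (2927 - 17188/((-⅔ - 80) - 2380)) = -3 + (2927 - 17188/(-242/3 - 2380)) = -3 + (2927 - 17188/(-7382/3)) = -3 + (2927 - 17188*(-3)/7382) = -3 + (2927 - 1*(-25782/3691)) = -3 + (2927 + 25782/3691) = -3 + 10829339/3691 = 10818266/3691 ≈ 2931.0)
b + B = 78607/39304 + 10818266/3691 = 425491265301/145071064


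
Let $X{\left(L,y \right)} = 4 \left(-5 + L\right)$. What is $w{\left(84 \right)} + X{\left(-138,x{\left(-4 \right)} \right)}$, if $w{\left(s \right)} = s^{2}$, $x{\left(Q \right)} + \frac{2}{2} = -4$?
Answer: $6484$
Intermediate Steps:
$x{\left(Q \right)} = -5$ ($x{\left(Q \right)} = -1 - 4 = -5$)
$X{\left(L,y \right)} = -20 + 4 L$
$w{\left(84 \right)} + X{\left(-138,x{\left(-4 \right)} \right)} = 84^{2} + \left(-20 + 4 \left(-138\right)\right) = 7056 - 572 = 6484$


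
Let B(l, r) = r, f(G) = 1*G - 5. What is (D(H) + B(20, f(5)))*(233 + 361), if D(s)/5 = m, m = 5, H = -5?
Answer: 14850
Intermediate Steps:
f(G) = -5 + G (f(G) = G - 5 = -5 + G)
D(s) = 25 (D(s) = 5*5 = 25)
(D(H) + B(20, f(5)))*(233 + 361) = (25 + (-5 + 5))*(233 + 361) = (25 + 0)*594 = 25*594 = 14850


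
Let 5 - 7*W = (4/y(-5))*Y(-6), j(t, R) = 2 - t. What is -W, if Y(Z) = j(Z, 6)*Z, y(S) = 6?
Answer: -37/7 ≈ -5.2857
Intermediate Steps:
Y(Z) = Z*(2 - Z) (Y(Z) = (2 - Z)*Z = Z*(2 - Z))
W = 37/7 (W = 5/7 - 4/6*(-6*(2 - 1*(-6)))/7 = 5/7 - 4*(⅙)*(-6*(2 + 6))/7 = 5/7 - 2*(-6*8)/21 = 5/7 - 2*(-48)/21 = 5/7 - ⅐*(-32) = 5/7 + 32/7 = 37/7 ≈ 5.2857)
-W = -1*37/7 = -37/7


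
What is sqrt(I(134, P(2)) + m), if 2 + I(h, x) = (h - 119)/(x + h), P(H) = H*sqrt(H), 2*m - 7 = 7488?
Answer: sqrt(1003824 + 14982*sqrt(2))/(2*sqrt(67 + sqrt(2))) ≈ 61.201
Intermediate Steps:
m = 7495/2 (m = 7/2 + (1/2)*7488 = 7/2 + 3744 = 7495/2 ≈ 3747.5)
P(H) = H**(3/2)
I(h, x) = -2 + (-119 + h)/(h + x) (I(h, x) = -2 + (h - 119)/(x + h) = -2 + (-119 + h)/(h + x))
sqrt(I(134, P(2)) + m) = sqrt((-119 - 1*134 - 4*sqrt(2))/(134 + 2**(3/2)) + 7495/2) = sqrt((-119 - 134 - 4*sqrt(2))/(134 + 2*sqrt(2)) + 7495/2) = sqrt((-253 - 4*sqrt(2))/(134 + 2*sqrt(2)) + 7495/2) = sqrt(7495/2 + (-253 - 4*sqrt(2))/(134 + 2*sqrt(2)))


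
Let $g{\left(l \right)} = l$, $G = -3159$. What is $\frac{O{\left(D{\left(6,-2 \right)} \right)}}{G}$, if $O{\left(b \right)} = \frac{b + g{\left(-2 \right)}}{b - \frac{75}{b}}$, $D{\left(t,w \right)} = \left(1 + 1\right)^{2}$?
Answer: $\frac{8}{186381} \approx 4.2923 \cdot 10^{-5}$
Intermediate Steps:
$D{\left(t,w \right)} = 4$ ($D{\left(t,w \right)} = 2^{2} = 4$)
$O{\left(b \right)} = \frac{-2 + b}{b - \frac{75}{b}}$ ($O{\left(b \right)} = \frac{b - 2}{b - \frac{75}{b}} = \frac{-2 + b}{b - \frac{75}{b}}$)
$\frac{O{\left(D{\left(6,-2 \right)} \right)}}{G} = \frac{4 \frac{1}{-75 + 4^{2}} \left(-2 + 4\right)}{-3159} = 4 \frac{1}{-75 + 16} \cdot 2 \left(- \frac{1}{3159}\right) = 4 \frac{1}{-59} \cdot 2 \left(- \frac{1}{3159}\right) = 4 \left(- \frac{1}{59}\right) 2 \left(- \frac{1}{3159}\right) = \left(- \frac{8}{59}\right) \left(- \frac{1}{3159}\right) = \frac{8}{186381}$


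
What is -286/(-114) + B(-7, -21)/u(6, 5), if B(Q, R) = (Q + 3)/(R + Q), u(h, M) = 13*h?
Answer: 26045/10374 ≈ 2.5106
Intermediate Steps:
B(Q, R) = (3 + Q)/(Q + R)
-286/(-114) + B(-7, -21)/u(6, 5) = -286/(-114) + ((3 - 7)/(-7 - 21))/((13*6)) = -286*(-1/114) + (-4/(-28))/78 = 143/57 - 1/28*(-4)*(1/78) = 143/57 + (⅐)*(1/78) = 143/57 + 1/546 = 26045/10374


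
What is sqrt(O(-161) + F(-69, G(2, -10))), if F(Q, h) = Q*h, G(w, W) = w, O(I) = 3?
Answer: 3*I*sqrt(15) ≈ 11.619*I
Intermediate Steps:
sqrt(O(-161) + F(-69, G(2, -10))) = sqrt(3 - 69*2) = sqrt(3 - 138) = sqrt(-135) = 3*I*sqrt(15)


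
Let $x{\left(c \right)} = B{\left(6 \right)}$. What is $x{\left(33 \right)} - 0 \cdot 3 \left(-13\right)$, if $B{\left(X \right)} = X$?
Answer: $6$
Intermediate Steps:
$x{\left(c \right)} = 6$
$x{\left(33 \right)} - 0 \cdot 3 \left(-13\right) = 6 - 0 \cdot 3 \left(-13\right) = 6 - 0 \left(-13\right) = 6 - 0 = 6 + 0 = 6$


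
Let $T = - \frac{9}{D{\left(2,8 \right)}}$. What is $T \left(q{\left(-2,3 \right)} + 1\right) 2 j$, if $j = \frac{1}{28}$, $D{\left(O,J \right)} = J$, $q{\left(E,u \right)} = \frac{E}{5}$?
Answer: $- \frac{27}{560} \approx -0.048214$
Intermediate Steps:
$q{\left(E,u \right)} = \frac{E}{5}$ ($q{\left(E,u \right)} = E \frac{1}{5} = \frac{E}{5}$)
$j = \frac{1}{28} \approx 0.035714$
$T = - \frac{9}{8} \approx -1.125$
$T \left(q{\left(-2,3 \right)} + 1\right) 2 j = - \frac{9 \left(\frac{1}{5} \left(-2\right) + 1\right) 2}{8} \cdot \frac{1}{28} = - \frac{9 \left(- \frac{2}{5} + 1\right) 2}{8} \cdot \frac{1}{28} = - \frac{9 \cdot \frac{3}{5} \cdot 2}{8} \cdot \frac{1}{28} = \left(- \frac{9}{8}\right) \frac{6}{5} \cdot \frac{1}{28} = \left(- \frac{27}{20}\right) \frac{1}{28} = - \frac{27}{560}$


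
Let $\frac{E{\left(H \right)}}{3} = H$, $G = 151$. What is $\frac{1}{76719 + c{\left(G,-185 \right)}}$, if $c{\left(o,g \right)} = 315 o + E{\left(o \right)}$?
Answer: $\frac{1}{124737} \approx 8.0169 \cdot 10^{-6}$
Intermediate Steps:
$E{\left(H \right)} = 3 H$
$c{\left(o,g \right)} = 318 o$ ($c{\left(o,g \right)} = 315 o + 3 o = 318 o$)
$\frac{1}{76719 + c{\left(G,-185 \right)}} = \frac{1}{76719 + 318 \cdot 151} = \frac{1}{76719 + 48018} = \frac{1}{124737}$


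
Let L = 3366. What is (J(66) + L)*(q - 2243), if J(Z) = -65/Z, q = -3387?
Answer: -625186165/33 ≈ -1.8945e+7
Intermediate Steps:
(J(66) + L)*(q - 2243) = (-65/66 + 3366)*(-3387 - 2243) = (-65*1/66 + 3366)*(-5630) = (-65/66 + 3366)*(-5630) = (222091/66)*(-5630) = -625186165/33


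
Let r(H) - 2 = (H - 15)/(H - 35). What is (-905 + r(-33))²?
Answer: 235284921/289 ≈ 8.1414e+5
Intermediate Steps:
r(H) = 2 + (-15 + H)/(-35 + H) (r(H) = 2 + (H - 15)/(H - 35) = 2 + (-15 + H)/(-35 + H))
(-905 + r(-33))² = (-905 + (-85 + 3*(-33))/(-35 - 33))² = (-905 + (-85 - 99)/(-68))² = (-905 - 1/68*(-184))² = (-905 + 46/17)² = (-15339/17)² = 235284921/289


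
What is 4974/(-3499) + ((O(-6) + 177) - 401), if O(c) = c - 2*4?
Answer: -837736/3499 ≈ -239.42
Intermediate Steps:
O(c) = -8 + c (O(c) = c - 8 = -8 + c)
4974/(-3499) + ((O(-6) + 177) - 401) = 4974/(-3499) + (((-8 - 6) + 177) - 401) = 4974*(-1/3499) + ((-14 + 177) - 401) = -4974/3499 + (163 - 401) = -4974/3499 - 238 = -837736/3499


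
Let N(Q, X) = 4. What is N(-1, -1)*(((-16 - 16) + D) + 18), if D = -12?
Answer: -104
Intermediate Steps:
N(-1, -1)*(((-16 - 16) + D) + 18) = 4*(((-16 - 16) - 12) + 18) = 4*((-32 - 12) + 18) = 4*(-44 + 18) = 4*(-26) = -104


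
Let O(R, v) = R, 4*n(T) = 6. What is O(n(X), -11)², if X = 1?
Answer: 9/4 ≈ 2.2500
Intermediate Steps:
n(T) = 3/2 (n(T) = (¼)*6 = 3/2)
O(n(X), -11)² = (3/2)² = 9/4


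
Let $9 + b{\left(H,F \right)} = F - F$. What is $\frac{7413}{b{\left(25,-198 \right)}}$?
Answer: $- \frac{2471}{3} \approx -823.67$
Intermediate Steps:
$b{\left(H,F \right)} = -9$ ($b{\left(H,F \right)} = -9 + \left(F - F\right) = -9 + 0 = -9$)
$\frac{7413}{b{\left(25,-198 \right)}} = \frac{7413}{-9} = 7413 \left(- \frac{1}{9}\right) = - \frac{2471}{3}$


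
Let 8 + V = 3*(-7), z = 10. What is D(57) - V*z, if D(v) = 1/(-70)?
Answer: 20299/70 ≈ 289.99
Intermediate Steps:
D(v) = -1/70
V = -29 (V = -8 + 3*(-7) = -8 - 21 = -29)
D(57) - V*z = -1/70 - (-29)*10 = -1/70 - 1*(-290) = -1/70 + 290 = 20299/70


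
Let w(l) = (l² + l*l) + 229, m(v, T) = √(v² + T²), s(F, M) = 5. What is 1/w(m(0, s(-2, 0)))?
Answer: 1/279 ≈ 0.0035842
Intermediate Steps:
m(v, T) = √(T² + v²)
w(l) = 229 + 2*l² (w(l) = (l² + l²) + 229 = 2*l² + 229 = 229 + 2*l²)
1/w(m(0, s(-2, 0))) = 1/(229 + 2*(√(5² + 0²))²) = 1/(229 + 2*(√(25 + 0))²) = 1/(229 + 2*(√25)²) = 1/(229 + 2*5²) = 1/(229 + 2*25) = 1/(229 + 50) = 1/279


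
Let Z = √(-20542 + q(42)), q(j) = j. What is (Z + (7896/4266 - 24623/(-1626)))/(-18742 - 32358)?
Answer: -6548923/19691998200 - I*√205/5110 ≈ -0.00033257 - 0.0028019*I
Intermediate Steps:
Z = 10*I*√205 (Z = √(-20542 + 42) = √(-20500) = 10*I*√205 ≈ 143.18*I)
(Z + (7896/4266 - 24623/(-1626)))/(-18742 - 32358) = (10*I*√205 + (7896/4266 - 24623/(-1626)))/(-18742 - 32358) = (10*I*√205 + (7896*(1/4266) - 24623*(-1/1626)))/(-51100) = (10*I*√205 + (1316/711 + 24623/1626))*(-1/51100) = (10*I*√205 + 6548923/385362)*(-1/51100) = (6548923/385362 + 10*I*√205)*(-1/51100) = -6548923/19691998200 - I*√205/5110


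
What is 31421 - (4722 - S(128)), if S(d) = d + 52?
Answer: 26879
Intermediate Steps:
S(d) = 52 + d
31421 - (4722 - S(128)) = 31421 - (4722 - (52 + 128)) = 31421 - (4722 - 1*180) = 31421 - (4722 - 180) = 31421 - 1*4542 = 31421 - 4542 = 26879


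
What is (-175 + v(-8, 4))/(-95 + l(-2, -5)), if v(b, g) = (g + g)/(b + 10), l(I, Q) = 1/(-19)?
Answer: 1083/602 ≈ 1.7990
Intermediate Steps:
l(I, Q) = -1/19
v(b, g) = 2*g/(10 + b) (v(b, g) = (2*g)/(10 + b) = 2*g/(10 + b))
(-175 + v(-8, 4))/(-95 + l(-2, -5)) = (-175 + 2*4/(10 - 8))/(-95 - 1/19) = (-175 + 2*4/2)/(-1806/19) = (-175 + 2*4*(½))*(-19/1806) = (-175 + 4)*(-19/1806) = -171*(-19/1806) = 1083/602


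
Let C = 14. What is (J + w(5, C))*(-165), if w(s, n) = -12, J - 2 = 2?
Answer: 1320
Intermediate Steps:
J = 4 (J = 2 + 2 = 4)
(J + w(5, C))*(-165) = (4 - 12)*(-165) = -8*(-165) = 1320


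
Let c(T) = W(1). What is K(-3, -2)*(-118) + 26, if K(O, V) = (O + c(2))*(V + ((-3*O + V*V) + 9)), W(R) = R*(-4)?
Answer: 16546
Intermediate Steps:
W(R) = -4*R
c(T) = -4 (c(T) = -4*1 = -4)
K(O, V) = (-4 + O)*(9 + V + V² - 3*O) (K(O, V) = (O - 4)*(V + ((-3*O + V*V) + 9)) = (-4 + O)*(V + ((-3*O + V²) + 9)) = (-4 + O)*(V + ((V² - 3*O) + 9)) = (-4 + O)*(V + (9 + V² - 3*O)) = (-4 + O)*(9 + V + V² - 3*O))
K(-3, -2)*(-118) + 26 = (-36 - 4*(-2) - 4*(-2)² - 3*(-3)² + 21*(-3) - 3*(-2) - 3*(-2)²)*(-118) + 26 = (-36 + 8 - 4*4 - 3*9 - 63 + 6 - 3*4)*(-118) + 26 = (-36 + 8 - 16 - 27 - 63 + 6 - 12)*(-118) + 26 = -140*(-118) + 26 = 16520 + 26 = 16546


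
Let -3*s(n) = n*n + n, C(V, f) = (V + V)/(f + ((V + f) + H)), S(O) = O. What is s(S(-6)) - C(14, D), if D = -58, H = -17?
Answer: -166/17 ≈ -9.7647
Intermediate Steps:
C(V, f) = 2*V/(-17 + V + 2*f) (C(V, f) = (V + V)/(f + ((V + f) - 17)) = (2*V)/(f + (-17 + V + f)) = (2*V)/(-17 + V + 2*f) = 2*V/(-17 + V + 2*f))
s(n) = -n/3 - n**2/3 (s(n) = -(n*n + n)/3 = -(n**2 + n)/3 = -(n + n**2)/3 = -n/3 - n**2/3)
s(S(-6)) - C(14, D) = -1/3*(-6)*(1 - 6) - 2*14/(-17 + 14 + 2*(-58)) = -1/3*(-6)*(-5) - 2*14/(-17 + 14 - 116) = -10 - 2*14/(-119) = -10 - 2*14*(-1)/119 = -10 - 1*(-4/17) = -10 + 4/17 = -166/17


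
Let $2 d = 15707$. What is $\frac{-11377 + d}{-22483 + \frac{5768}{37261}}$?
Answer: $\frac{1293489}{8253530} \approx 0.15672$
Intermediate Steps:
$d = \frac{15707}{2}$ ($d = \frac{1}{2} \cdot 15707 = \frac{15707}{2} \approx 7853.5$)
$\frac{-11377 + d}{-22483 + \frac{5768}{37261}} = \frac{-11377 + \frac{15707}{2}}{-22483 + \frac{5768}{37261}} = - \frac{7047}{2 \left(-22483 + 5768 \cdot \frac{1}{37261}\right)} = - \frac{7047}{2 \left(-22483 + \frac{824}{5323}\right)} = - \frac{7047}{2 \left(- \frac{119676185}{5323}\right)} = \left(- \frac{7047}{2}\right) \left(- \frac{5323}{119676185}\right) = \frac{1293489}{8253530}$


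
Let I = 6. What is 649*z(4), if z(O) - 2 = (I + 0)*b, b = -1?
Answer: -2596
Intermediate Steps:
z(O) = -4 (z(O) = 2 + (6 + 0)*(-1) = 2 + 6*(-1) = 2 - 6 = -4)
649*z(4) = 649*(-4) = -2596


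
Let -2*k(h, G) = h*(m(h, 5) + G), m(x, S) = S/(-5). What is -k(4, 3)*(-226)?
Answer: -904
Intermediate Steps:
m(x, S) = -S/5 (m(x, S) = S*(-⅕) = -S/5)
k(h, G) = -h*(-1 + G)/2 (k(h, G) = -h*(-⅕*5 + G)/2 = -h*(-1 + G)/2)
-k(4, 3)*(-226) = -4*(1 - 1*3)/2*(-226) = -4*(1 - 3)/2*(-226) = -4*(-2)/2*(-226) = -1*(-4)*(-226) = 4*(-226) = -904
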